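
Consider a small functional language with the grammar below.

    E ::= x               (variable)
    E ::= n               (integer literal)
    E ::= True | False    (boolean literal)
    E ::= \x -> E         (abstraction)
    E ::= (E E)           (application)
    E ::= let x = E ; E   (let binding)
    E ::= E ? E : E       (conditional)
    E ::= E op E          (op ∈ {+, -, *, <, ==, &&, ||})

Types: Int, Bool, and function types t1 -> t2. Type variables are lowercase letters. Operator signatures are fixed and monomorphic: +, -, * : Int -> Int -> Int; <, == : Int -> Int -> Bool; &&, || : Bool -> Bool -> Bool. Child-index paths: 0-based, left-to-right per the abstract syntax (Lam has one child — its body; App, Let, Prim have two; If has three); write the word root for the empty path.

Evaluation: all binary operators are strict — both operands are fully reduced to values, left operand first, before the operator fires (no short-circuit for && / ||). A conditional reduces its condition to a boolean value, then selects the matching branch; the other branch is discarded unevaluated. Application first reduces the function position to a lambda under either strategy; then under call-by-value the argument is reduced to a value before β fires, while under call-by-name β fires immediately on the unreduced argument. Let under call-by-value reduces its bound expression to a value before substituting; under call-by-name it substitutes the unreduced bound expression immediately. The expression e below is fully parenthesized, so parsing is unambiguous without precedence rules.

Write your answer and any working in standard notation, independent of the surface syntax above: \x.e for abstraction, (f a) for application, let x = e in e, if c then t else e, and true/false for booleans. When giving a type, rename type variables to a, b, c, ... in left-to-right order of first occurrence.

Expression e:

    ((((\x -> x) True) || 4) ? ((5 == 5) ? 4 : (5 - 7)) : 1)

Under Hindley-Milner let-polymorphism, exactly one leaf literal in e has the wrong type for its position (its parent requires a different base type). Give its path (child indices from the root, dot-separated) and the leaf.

Working:
x : a
\x._ : a -> a
  unify a -> a ~ Bool -> b
  unify a ~ Bool
  unify Bool ~ b
_ _ : Bool
  unify Bool ~ Bool
  unify Int ~ Bool
  FAIL: mismatch Int ~ Bool

Answer: 0.1 : 4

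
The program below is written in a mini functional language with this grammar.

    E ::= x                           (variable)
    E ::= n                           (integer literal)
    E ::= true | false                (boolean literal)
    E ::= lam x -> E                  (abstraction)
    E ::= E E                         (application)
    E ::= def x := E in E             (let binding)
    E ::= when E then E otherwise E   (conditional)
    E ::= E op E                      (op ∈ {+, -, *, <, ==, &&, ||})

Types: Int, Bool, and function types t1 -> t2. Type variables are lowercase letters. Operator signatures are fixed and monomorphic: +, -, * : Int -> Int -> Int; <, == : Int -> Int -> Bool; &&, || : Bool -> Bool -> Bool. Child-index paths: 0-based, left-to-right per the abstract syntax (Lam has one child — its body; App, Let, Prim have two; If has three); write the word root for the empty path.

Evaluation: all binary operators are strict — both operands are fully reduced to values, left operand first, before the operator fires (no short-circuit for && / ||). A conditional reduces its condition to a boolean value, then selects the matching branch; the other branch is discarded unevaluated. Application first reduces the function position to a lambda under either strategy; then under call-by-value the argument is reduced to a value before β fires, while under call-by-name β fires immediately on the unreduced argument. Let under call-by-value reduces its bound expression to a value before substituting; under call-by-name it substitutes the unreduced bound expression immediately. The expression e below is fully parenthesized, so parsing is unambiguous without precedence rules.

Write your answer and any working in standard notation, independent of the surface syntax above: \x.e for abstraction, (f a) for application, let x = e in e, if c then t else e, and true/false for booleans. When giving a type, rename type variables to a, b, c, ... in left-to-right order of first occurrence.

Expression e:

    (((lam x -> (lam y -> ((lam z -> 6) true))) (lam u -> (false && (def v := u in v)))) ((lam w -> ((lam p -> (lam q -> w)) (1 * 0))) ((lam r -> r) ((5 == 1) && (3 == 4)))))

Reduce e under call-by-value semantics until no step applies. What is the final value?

Trace:
step 0: (((\x.(\y.((\z.6) true))) (\u.(false && (let v = u in v)))) ((\w.((\p.(\q.w)) (1 * 0))) ((\r.r) ((5 == 1) && (3 == 4)))))
step 1: [beta@0] ((\y.((\z.6) true)) ((\w.((\p.(\q.w)) (1 * 0))) ((\r.r) ((5 == 1) && (3 == 4)))))
step 2: [delta@1.1.1.0] ((\y.((\z.6) true)) ((\w.((\p.(\q.w)) (1 * 0))) ((\r.r) (false && (3 == 4)))))
step 3: [delta@1.1.1.1] ((\y.((\z.6) true)) ((\w.((\p.(\q.w)) (1 * 0))) ((\r.r) (false && false))))
step 4: [delta@1.1.1] ((\y.((\z.6) true)) ((\w.((\p.(\q.w)) (1 * 0))) ((\r.r) false)))
step 5: [beta@1.1] ((\y.((\z.6) true)) ((\w.((\p.(\q.w)) (1 * 0))) false))
step 6: [beta@1] ((\y.((\z.6) true)) ((\p.(\q.false)) (1 * 0)))
step 7: [delta@1.1] ((\y.((\z.6) true)) ((\p.(\q.false)) 0))
step 8: [beta@1] ((\y.((\z.6) true)) (\q.false))
step 9: [beta@root] ((\z.6) true)
step 10: [beta@root] 6

Answer: 6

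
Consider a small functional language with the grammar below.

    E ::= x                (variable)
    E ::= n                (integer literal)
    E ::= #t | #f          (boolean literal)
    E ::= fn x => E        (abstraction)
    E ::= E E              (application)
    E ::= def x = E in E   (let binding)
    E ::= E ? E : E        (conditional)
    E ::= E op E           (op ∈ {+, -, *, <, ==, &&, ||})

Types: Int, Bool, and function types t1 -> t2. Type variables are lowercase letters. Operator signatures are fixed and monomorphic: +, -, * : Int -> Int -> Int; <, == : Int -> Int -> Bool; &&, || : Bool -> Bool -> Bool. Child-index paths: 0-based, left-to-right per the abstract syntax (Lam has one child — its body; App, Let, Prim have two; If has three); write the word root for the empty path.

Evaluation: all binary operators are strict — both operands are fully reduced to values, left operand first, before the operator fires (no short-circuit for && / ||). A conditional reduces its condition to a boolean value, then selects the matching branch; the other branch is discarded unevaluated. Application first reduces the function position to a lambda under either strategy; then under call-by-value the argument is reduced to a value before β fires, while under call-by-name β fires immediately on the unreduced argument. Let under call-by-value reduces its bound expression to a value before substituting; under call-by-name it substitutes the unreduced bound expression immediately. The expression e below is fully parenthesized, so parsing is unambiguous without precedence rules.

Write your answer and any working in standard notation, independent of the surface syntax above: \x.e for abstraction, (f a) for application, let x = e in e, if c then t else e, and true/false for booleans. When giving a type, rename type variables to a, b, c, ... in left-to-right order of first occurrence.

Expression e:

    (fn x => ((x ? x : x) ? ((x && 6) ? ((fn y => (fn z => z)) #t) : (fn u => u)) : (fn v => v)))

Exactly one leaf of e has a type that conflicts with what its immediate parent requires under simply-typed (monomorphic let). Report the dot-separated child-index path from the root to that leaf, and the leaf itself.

Derivation:
x : a
  unify a ~ Bool
x : Bool
x : Bool
  unify Bool ~ Bool
  unify Bool ~ Bool
x : Bool
  unify Bool ~ Bool
  unify Int ~ Bool
  FAIL: mismatch Int ~ Bool

Answer: 0.1.0.1 : 6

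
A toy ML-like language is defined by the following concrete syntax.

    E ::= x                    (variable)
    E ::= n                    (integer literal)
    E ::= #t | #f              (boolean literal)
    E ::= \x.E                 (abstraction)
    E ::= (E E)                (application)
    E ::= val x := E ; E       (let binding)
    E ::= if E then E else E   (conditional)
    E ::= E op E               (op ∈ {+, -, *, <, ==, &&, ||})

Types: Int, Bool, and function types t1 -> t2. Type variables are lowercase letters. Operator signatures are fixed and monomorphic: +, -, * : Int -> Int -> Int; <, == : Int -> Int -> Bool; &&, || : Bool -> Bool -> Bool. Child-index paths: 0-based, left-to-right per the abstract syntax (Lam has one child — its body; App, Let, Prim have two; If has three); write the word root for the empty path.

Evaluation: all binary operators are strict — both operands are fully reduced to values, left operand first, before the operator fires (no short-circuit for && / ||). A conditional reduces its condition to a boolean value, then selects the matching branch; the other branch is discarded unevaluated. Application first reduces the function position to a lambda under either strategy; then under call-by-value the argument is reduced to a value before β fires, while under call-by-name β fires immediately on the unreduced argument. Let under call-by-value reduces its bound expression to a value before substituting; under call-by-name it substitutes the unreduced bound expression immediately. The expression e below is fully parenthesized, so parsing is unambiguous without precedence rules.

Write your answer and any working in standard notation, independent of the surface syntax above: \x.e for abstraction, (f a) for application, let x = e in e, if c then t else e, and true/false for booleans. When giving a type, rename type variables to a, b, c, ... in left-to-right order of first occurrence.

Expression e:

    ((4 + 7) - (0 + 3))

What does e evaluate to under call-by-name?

Answer: 8

Working:
step 0: ((4 + 7) - (0 + 3))
step 1: [delta@0] (11 - (0 + 3))
step 2: [delta@1] (11 - 3)
step 3: [delta@root] 8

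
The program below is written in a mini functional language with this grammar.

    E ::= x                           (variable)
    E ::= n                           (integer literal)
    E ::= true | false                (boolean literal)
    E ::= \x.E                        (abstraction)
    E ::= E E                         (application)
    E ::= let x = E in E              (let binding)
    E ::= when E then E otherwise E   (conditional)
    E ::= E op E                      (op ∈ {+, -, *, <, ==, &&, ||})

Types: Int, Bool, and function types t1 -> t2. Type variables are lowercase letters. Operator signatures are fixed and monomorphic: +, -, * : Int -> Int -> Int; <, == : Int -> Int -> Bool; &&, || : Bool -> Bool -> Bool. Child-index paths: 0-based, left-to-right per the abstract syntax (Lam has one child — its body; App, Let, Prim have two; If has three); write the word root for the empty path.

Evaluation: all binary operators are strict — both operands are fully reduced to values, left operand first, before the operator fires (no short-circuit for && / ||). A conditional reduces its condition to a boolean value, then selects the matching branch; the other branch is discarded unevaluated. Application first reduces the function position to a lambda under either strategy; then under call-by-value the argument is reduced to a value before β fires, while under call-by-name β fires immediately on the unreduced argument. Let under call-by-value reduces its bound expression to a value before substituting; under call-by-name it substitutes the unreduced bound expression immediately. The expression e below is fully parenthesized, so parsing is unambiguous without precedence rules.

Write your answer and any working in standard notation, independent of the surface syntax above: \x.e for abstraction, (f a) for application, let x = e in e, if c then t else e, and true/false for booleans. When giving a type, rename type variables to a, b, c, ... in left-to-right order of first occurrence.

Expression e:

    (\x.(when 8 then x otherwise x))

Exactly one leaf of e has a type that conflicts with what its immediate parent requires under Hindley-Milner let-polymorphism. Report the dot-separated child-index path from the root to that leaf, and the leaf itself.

Answer: 0.0 : 8

Working:
  unify Int ~ Bool
  FAIL: mismatch Int ~ Bool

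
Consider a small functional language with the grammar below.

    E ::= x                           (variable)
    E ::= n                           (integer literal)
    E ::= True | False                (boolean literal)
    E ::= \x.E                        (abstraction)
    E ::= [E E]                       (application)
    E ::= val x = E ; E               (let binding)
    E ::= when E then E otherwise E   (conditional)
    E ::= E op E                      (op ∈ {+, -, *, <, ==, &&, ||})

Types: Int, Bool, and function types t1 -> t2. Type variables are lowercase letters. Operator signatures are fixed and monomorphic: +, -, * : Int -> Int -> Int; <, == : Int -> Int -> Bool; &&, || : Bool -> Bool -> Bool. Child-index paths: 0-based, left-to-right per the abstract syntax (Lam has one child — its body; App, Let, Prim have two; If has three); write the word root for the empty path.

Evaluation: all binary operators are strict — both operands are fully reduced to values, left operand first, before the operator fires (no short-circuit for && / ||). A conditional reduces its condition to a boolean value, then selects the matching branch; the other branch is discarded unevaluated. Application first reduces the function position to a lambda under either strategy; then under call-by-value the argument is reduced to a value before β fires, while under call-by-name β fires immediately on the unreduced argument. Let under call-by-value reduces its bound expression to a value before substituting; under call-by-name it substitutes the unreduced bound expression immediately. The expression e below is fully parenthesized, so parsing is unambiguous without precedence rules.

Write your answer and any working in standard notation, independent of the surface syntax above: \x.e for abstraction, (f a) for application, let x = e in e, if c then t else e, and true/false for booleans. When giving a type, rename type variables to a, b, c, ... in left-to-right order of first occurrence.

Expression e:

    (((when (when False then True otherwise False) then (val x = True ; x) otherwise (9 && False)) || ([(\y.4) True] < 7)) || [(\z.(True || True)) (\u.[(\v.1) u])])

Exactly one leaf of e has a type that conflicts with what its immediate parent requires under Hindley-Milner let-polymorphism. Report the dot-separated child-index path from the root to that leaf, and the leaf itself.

Derivation:
  unify Bool ~ Bool
  unify Bool ~ Bool
  unify Bool ~ Bool
let x : Bool
x : Bool
  unify Int ~ Bool
  FAIL: mismatch Int ~ Bool

Answer: 0.0.2.0 : 9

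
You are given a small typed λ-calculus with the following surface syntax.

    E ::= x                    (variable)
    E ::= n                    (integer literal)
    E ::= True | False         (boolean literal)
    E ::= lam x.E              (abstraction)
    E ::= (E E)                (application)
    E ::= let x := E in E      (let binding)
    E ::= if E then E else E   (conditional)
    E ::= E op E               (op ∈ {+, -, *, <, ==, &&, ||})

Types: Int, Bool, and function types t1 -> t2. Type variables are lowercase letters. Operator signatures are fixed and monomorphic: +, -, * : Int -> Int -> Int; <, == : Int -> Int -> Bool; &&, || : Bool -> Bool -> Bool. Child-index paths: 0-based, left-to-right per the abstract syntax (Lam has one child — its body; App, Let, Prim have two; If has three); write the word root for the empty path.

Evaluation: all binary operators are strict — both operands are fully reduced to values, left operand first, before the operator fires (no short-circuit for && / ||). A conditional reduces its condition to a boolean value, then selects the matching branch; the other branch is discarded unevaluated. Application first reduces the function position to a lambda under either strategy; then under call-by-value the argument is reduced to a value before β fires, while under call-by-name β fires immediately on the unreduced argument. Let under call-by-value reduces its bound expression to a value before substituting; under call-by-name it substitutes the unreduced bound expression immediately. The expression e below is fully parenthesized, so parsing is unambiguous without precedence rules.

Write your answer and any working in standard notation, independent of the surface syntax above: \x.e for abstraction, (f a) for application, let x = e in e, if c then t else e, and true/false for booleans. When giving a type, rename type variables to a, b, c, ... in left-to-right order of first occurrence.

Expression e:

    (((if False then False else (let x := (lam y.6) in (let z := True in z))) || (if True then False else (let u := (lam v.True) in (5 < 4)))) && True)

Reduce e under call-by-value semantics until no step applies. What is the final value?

Derivation:
step 0: (((if false then false else (let x = (\y.6) in (let z = true in z))) || (if true then false else (let u = (\v.true) in (5 < 4)))) && true)
step 1: [if@0.0] (((let x = (\y.6) in (let z = true in z)) || (if true then false else (let u = (\v.true) in (5 < 4)))) && true)
step 2: [let@0.0] (((let z = true in z) || (if true then false else (let u = (\v.true) in (5 < 4)))) && true)
step 3: [let@0.0] ((true || (if true then false else (let u = (\v.true) in (5 < 4)))) && true)
step 4: [if@0.1] ((true || false) && true)
step 5: [delta@0] (true && true)
step 6: [delta@root] true

Answer: true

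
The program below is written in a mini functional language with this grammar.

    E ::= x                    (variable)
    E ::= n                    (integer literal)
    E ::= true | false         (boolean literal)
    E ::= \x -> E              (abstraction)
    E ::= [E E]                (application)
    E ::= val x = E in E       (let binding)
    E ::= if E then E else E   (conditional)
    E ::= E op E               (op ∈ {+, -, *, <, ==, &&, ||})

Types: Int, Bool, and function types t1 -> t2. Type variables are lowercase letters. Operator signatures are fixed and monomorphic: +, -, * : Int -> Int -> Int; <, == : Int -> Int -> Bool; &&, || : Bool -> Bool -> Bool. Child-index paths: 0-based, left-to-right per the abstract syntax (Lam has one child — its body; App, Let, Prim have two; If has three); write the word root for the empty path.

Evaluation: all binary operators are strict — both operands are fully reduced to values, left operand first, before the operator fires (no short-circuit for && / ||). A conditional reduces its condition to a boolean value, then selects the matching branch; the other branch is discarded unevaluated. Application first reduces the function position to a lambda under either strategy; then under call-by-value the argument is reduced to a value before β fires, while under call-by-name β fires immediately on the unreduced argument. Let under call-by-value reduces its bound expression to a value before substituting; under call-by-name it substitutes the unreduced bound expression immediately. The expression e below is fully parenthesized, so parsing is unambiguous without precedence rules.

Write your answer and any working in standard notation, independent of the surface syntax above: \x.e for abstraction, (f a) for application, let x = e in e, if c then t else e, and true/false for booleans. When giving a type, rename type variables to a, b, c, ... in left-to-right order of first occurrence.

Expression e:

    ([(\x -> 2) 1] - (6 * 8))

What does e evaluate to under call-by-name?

Answer: -46

Working:
step 0: (((\x.2) 1) - (6 * 8))
step 1: [beta@0] (2 - (6 * 8))
step 2: [delta@1] (2 - 48)
step 3: [delta@root] -46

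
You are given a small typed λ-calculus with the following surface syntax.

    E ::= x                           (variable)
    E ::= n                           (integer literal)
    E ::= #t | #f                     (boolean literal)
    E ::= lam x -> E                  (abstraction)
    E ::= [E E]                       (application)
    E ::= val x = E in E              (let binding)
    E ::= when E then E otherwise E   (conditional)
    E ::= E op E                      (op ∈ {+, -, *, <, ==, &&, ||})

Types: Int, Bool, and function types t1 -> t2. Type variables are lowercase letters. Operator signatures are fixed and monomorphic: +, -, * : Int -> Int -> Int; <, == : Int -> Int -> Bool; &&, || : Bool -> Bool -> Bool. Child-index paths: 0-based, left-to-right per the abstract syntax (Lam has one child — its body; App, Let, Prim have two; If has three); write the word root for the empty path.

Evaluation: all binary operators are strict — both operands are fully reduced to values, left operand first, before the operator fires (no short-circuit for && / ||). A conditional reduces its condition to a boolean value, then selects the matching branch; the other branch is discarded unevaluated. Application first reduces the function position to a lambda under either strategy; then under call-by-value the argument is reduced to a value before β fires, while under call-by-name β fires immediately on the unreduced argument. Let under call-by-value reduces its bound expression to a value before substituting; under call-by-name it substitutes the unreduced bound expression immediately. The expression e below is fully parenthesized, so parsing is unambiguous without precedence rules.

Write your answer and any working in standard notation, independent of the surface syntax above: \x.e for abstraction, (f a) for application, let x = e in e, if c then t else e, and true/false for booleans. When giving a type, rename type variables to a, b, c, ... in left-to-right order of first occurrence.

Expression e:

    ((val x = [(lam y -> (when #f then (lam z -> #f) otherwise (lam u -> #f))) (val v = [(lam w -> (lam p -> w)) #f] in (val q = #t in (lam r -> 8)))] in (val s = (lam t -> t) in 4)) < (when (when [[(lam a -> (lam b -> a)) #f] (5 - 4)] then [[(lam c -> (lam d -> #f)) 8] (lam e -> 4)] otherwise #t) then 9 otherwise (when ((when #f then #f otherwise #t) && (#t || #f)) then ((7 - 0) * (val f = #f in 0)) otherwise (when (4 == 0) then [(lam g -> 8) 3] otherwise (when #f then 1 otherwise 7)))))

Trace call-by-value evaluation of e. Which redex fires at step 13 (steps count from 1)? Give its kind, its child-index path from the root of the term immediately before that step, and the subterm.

Answer: delta at root : (4 < 9)

Working:
step 0: ((let x = ((\y.(if false then (\z.false) else (\u.false))) (let v = ((\w.(\p.w)) false) in (let q = true in (\r.8)))) in (let s = (\t.t) in 4)) < (if (if (((\a.(\b.a)) false) (5 - 4)) then (((\c.(\d.false)) 8) (\e.4)) else true) then 9 else (if ((if false then false else true) && (true || false)) then ((7 - 0) * (let f = false in 0)) else (if (4 == 0) then ((\g.8) 3) else (if false then 1 else 7)))))
step 1: [beta@0.0.1.0] ((let x = ((\y.(if false then (\z.false) else (\u.false))) (let v = (\p.false) in (let q = true in (\r.8)))) in (let s = (\t.t) in 4)) < (if (if (((\a.(\b.a)) false) (5 - 4)) then (((\c.(\d.false)) 8) (\e.4)) else true) then 9 else (if ((if false then false else true) && (true || false)) then ((7 - 0) * (let f = false in 0)) else (if (4 == 0) then ((\g.8) 3) else (if false then 1 else 7)))))
step 2: [let@0.0.1] ((let x = ((\y.(if false then (\z.false) else (\u.false))) (let q = true in (\r.8))) in (let s = (\t.t) in 4)) < (if (if (((\a.(\b.a)) false) (5 - 4)) then (((\c.(\d.false)) 8) (\e.4)) else true) then 9 else (if ((if false then false else true) && (true || false)) then ((7 - 0) * (let f = false in 0)) else (if (4 == 0) then ((\g.8) 3) else (if false then 1 else 7)))))
step 3: [let@0.0.1] ((let x = ((\y.(if false then (\z.false) else (\u.false))) (\r.8)) in (let s = (\t.t) in 4)) < (if (if (((\a.(\b.a)) false) (5 - 4)) then (((\c.(\d.false)) 8) (\e.4)) else true) then 9 else (if ((if false then false else true) && (true || false)) then ((7 - 0) * (let f = false in 0)) else (if (4 == 0) then ((\g.8) 3) else (if false then 1 else 7)))))
step 4: [beta@0.0] ((let x = (if false then (\z.false) else (\u.false)) in (let s = (\t.t) in 4)) < (if (if (((\a.(\b.a)) false) (5 - 4)) then (((\c.(\d.false)) 8) (\e.4)) else true) then 9 else (if ((if false then false else true) && (true || false)) then ((7 - 0) * (let f = false in 0)) else (if (4 == 0) then ((\g.8) 3) else (if false then 1 else 7)))))
step 5: [if@0.0] ((let x = (\u.false) in (let s = (\t.t) in 4)) < (if (if (((\a.(\b.a)) false) (5 - 4)) then (((\c.(\d.false)) 8) (\e.4)) else true) then 9 else (if ((if false then false else true) && (true || false)) then ((7 - 0) * (let f = false in 0)) else (if (4 == 0) then ((\g.8) 3) else (if false then 1 else 7)))))
step 6: [let@0] ((let s = (\t.t) in 4) < (if (if (((\a.(\b.a)) false) (5 - 4)) then (((\c.(\d.false)) 8) (\e.4)) else true) then 9 else (if ((if false then false else true) && (true || false)) then ((7 - 0) * (let f = false in 0)) else (if (4 == 0) then ((\g.8) 3) else (if false then 1 else 7)))))
step 7: [let@0] (4 < (if (if (((\a.(\b.a)) false) (5 - 4)) then (((\c.(\d.false)) 8) (\e.4)) else true) then 9 else (if ((if false then false else true) && (true || false)) then ((7 - 0) * (let f = false in 0)) else (if (4 == 0) then ((\g.8) 3) else (if false then 1 else 7)))))
step 8: [beta@1.0.0.0] (4 < (if (if ((\b.false) (5 - 4)) then (((\c.(\d.false)) 8) (\e.4)) else true) then 9 else (if ((if false then false else true) && (true || false)) then ((7 - 0) * (let f = false in 0)) else (if (4 == 0) then ((\g.8) 3) else (if false then 1 else 7)))))
step 9: [delta@1.0.0.1] (4 < (if (if ((\b.false) 1) then (((\c.(\d.false)) 8) (\e.4)) else true) then 9 else (if ((if false then false else true) && (true || false)) then ((7 - 0) * (let f = false in 0)) else (if (4 == 0) then ((\g.8) 3) else (if false then 1 else 7)))))
step 10: [beta@1.0.0] (4 < (if (if false then (((\c.(\d.false)) 8) (\e.4)) else true) then 9 else (if ((if false then false else true) && (true || false)) then ((7 - 0) * (let f = false in 0)) else (if (4 == 0) then ((\g.8) 3) else (if false then 1 else 7)))))
step 11: [if@1.0] (4 < (if true then 9 else (if ((if false then false else true) && (true || false)) then ((7 - 0) * (let f = false in 0)) else (if (4 == 0) then ((\g.8) 3) else (if false then 1 else 7)))))
step 12: [if@1] (4 < 9)
step 13: [delta@root] true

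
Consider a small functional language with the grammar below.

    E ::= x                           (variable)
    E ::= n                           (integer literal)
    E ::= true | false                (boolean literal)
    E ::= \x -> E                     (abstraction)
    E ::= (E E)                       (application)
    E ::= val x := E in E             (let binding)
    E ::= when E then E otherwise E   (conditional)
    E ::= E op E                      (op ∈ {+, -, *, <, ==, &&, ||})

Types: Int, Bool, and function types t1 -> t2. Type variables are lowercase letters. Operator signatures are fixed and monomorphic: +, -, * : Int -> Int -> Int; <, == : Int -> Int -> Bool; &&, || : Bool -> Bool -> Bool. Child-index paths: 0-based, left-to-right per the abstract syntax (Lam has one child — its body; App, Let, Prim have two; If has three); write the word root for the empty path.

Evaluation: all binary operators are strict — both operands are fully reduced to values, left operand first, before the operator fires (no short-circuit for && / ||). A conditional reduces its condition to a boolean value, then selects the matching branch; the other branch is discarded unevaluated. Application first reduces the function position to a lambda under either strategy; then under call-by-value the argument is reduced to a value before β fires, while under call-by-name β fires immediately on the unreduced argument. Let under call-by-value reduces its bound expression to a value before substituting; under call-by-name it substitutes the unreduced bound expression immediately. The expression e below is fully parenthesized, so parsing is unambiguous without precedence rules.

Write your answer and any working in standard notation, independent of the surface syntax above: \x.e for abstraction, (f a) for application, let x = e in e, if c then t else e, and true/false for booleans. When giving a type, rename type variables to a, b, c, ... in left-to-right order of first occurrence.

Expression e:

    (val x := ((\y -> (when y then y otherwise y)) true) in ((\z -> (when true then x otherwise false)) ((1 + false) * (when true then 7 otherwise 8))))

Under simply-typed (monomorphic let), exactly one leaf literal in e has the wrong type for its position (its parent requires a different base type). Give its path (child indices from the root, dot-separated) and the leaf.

Answer: 1.1.0.1 : false

Trace:
y : a
  unify a ~ Bool
y : Bool
y : Bool
  unify Bool ~ Bool
\y._ : Bool -> Bool
  unify Bool -> Bool ~ Bool -> b
  unify Bool ~ Bool
  unify Bool ~ b
_ _ : Bool
let x : Bool
  unify Bool ~ Bool
x : Bool
  unify Bool ~ Bool
\z._ : c -> Bool
  unify Int ~ Int
  unify Bool ~ Int
  FAIL: mismatch Bool ~ Int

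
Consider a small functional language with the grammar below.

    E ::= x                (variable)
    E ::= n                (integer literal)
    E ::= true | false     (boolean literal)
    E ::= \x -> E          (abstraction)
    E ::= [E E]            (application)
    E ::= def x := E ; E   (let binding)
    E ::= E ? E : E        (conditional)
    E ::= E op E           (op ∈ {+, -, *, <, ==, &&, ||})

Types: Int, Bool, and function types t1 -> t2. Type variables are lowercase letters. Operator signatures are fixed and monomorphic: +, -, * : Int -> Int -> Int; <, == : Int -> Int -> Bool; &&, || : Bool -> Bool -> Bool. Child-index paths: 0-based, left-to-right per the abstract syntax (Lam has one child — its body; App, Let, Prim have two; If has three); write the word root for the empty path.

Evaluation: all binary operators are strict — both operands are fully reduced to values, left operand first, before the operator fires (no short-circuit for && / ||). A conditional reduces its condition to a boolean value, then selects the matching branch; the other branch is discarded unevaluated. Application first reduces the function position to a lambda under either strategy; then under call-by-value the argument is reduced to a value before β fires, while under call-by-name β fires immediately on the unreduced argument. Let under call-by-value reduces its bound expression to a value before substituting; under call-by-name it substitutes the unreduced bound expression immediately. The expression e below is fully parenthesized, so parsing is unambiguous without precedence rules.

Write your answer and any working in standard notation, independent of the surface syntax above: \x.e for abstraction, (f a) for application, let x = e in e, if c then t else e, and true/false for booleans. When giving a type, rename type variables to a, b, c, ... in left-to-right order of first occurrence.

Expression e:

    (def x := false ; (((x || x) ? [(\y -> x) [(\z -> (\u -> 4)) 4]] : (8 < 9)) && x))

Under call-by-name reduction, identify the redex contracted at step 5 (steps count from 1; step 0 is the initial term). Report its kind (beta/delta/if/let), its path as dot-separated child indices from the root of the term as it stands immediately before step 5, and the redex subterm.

Answer: delta at root : (true && false)

Trace:
step 0: (let x = false in ((if (x || x) then ((\y.x) ((\z.(\u.4)) 4)) else (8 < 9)) && x))
step 1: [let@root] ((if (false || false) then ((\y.false) ((\z.(\u.4)) 4)) else (8 < 9)) && false)
step 2: [delta@0.0] ((if false then ((\y.false) ((\z.(\u.4)) 4)) else (8 < 9)) && false)
step 3: [if@0] ((8 < 9) && false)
step 4: [delta@0] (true && false)
step 5: [delta@root] false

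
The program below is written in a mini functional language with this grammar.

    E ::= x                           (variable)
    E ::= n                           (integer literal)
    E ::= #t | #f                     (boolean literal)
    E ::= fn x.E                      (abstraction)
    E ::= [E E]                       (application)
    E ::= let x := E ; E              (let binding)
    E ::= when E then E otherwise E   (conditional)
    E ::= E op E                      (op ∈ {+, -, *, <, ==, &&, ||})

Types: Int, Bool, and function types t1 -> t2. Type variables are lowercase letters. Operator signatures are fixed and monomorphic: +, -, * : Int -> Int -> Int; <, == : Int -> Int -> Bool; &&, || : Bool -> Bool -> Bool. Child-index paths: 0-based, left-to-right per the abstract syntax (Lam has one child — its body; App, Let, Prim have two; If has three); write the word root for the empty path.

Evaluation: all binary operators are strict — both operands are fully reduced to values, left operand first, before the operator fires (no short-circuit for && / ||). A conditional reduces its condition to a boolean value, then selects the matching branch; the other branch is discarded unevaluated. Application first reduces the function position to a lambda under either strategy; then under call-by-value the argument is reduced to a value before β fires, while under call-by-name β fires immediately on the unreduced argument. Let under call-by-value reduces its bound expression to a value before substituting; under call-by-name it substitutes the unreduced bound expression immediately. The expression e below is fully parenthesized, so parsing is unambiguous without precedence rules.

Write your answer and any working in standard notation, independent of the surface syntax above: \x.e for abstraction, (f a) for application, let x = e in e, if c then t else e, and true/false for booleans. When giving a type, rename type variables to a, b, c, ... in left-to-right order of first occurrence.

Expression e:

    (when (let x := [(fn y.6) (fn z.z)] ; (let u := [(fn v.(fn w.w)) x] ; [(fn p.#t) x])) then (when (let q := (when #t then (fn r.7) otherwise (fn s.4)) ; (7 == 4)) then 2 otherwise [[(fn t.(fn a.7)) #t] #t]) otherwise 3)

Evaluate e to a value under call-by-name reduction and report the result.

Answer: 7

Working:
step 0: (if (let x = ((\y.6) (\z.z)) in (let u = ((\v.(\w.w)) x) in ((\p.true) x))) then (if (let q = (if true then (\r.7) else (\s.4)) in (7 == 4)) then 2 else (((\t.(\a.7)) true) true)) else 3)
step 1: [let@0] (if (let u = ((\v.(\w.w)) ((\y.6) (\z.z))) in ((\p.true) ((\y.6) (\z.z)))) then (if (let q = (if true then (\r.7) else (\s.4)) in (7 == 4)) then 2 else (((\t.(\a.7)) true) true)) else 3)
step 2: [let@0] (if ((\p.true) ((\y.6) (\z.z))) then (if (let q = (if true then (\r.7) else (\s.4)) in (7 == 4)) then 2 else (((\t.(\a.7)) true) true)) else 3)
step 3: [beta@0] (if true then (if (let q = (if true then (\r.7) else (\s.4)) in (7 == 4)) then 2 else (((\t.(\a.7)) true) true)) else 3)
step 4: [if@root] (if (let q = (if true then (\r.7) else (\s.4)) in (7 == 4)) then 2 else (((\t.(\a.7)) true) true))
step 5: [let@0] (if (7 == 4) then 2 else (((\t.(\a.7)) true) true))
step 6: [delta@0] (if false then 2 else (((\t.(\a.7)) true) true))
step 7: [if@root] (((\t.(\a.7)) true) true)
step 8: [beta@0] ((\a.7) true)
step 9: [beta@root] 7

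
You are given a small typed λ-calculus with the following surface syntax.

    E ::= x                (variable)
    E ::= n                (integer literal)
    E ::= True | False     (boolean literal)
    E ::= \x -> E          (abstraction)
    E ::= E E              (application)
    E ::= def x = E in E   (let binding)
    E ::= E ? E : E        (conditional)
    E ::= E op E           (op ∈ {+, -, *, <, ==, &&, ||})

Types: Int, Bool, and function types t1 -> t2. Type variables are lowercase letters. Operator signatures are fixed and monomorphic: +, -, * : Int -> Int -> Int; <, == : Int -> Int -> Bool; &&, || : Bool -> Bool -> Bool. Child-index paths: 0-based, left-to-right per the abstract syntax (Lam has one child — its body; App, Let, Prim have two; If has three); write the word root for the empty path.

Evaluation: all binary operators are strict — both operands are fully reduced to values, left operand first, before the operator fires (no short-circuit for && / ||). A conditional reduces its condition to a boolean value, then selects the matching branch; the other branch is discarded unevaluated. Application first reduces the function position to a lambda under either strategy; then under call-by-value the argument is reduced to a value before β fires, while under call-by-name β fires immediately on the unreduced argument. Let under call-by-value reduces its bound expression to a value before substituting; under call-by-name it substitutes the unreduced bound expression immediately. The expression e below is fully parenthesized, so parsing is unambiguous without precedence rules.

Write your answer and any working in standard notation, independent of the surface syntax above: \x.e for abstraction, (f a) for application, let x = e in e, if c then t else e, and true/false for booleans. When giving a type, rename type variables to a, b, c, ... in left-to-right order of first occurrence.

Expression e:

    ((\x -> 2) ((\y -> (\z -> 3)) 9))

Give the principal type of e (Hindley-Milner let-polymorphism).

Answer: Int

Trace:
\x._ : a -> Int
\z._ : c -> Int
\y._ : b -> c -> Int
  unify b -> c -> Int ~ Int -> d
  unify b ~ Int
  unify c -> Int ~ d
_ _ : c -> Int
  unify a -> Int ~ (c -> Int) -> e
  unify a ~ c -> Int
  unify Int ~ e
_ _ : Int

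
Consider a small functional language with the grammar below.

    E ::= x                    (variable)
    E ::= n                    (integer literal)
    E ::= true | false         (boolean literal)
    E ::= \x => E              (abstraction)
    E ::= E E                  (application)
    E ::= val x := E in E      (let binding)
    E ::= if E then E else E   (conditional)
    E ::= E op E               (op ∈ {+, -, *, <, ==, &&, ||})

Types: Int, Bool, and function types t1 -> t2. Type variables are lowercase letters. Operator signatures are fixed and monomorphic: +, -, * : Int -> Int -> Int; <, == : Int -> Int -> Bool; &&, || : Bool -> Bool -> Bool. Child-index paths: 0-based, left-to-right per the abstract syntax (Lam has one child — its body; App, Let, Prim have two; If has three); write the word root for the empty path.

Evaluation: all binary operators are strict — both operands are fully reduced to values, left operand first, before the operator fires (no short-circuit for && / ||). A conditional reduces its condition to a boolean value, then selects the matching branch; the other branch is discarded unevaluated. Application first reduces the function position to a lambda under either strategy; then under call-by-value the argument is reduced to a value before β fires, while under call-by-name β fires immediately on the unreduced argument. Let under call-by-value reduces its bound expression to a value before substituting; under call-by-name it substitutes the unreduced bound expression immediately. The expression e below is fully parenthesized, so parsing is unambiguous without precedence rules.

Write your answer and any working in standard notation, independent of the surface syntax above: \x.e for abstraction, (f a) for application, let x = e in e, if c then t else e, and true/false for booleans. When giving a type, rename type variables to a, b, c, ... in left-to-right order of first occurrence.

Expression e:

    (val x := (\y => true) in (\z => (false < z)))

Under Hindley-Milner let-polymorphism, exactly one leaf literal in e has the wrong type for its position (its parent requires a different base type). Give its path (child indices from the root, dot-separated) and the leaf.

Answer: 1.0.0 : false

Working:
\y._ : a -> Bool
let x : forall. a -> Bool
  unify Bool ~ Int
  FAIL: mismatch Bool ~ Int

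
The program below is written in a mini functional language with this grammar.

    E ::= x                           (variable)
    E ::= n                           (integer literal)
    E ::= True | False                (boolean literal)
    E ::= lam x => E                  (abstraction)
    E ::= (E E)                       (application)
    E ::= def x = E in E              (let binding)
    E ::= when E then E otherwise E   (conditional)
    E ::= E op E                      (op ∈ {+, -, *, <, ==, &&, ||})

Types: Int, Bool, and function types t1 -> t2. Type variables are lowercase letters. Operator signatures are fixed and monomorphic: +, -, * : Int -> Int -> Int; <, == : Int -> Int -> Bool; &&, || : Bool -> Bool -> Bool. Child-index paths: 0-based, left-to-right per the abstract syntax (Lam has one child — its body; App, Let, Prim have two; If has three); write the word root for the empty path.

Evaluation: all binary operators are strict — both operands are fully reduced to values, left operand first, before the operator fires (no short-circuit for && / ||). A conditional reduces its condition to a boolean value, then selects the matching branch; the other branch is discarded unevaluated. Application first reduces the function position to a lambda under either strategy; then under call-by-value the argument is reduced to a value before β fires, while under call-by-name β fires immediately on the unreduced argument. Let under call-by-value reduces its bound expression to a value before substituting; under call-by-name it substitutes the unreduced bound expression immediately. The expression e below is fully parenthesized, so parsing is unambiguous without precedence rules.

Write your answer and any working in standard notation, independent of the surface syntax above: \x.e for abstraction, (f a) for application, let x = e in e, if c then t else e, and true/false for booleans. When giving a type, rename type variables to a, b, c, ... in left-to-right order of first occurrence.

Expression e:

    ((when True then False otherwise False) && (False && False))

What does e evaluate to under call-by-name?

Answer: false

Working:
step 0: ((if true then false else false) && (false && false))
step 1: [if@0] (false && (false && false))
step 2: [delta@1] (false && false)
step 3: [delta@root] false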